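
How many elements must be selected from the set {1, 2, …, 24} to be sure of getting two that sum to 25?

13

Partition {1, …, 24} into 12 pairs: {1,24}, {2,23}, …, {12,13}.
Choosing 12 integers — say the integers 1 through 12 — takes one from each pair and avoids the property.
Choosing 13 forces two into the same pair by pigeonhole, and those sum to 25. So 13.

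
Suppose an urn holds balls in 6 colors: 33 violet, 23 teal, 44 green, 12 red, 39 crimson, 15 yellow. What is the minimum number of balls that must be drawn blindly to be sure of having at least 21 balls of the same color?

108

In the worst case we take at most 20 of each color, but all 12 red and all 15 yellow (fewer than 20), giving 20 + 20 + 20 + 12 + 20 + 15 = 107.
One more ball then forces some color to 21, so 107 + 1 = 108.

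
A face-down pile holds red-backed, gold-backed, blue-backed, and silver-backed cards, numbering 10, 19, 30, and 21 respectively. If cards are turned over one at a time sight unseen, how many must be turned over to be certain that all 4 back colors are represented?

The hardest back color to obtain is red-backed: we could draw every other card first — 80 − 10 = 70 cards — without a single red-backed one.
The next draw must be red-backed, so 70 + 1 = 71.

71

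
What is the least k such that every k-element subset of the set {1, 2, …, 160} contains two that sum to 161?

Partition {1, …, 160} into 80 pairs: {1,160}, {2,159}, …, {80,81}.
Choosing 80 integers — say the integers 1 through 80 — takes one from each pair and avoids the property.
Choosing 81 forces two into the same pair by pigeonhole, and those sum to 161. So 81.

81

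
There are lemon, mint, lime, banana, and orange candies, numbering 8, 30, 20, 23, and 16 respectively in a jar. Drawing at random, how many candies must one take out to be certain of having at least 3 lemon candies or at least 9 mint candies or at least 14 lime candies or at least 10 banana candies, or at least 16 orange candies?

Each of the 5 flavors has its own threshold; avoid all of them simultaneously.
The worst case stops just short of every target: 2 lemon, 8 mint, 13 lime, 9 banana, 15 orange — 2 + 8 + 13 + 9 + 15 = 47 candies.
One more candy must push some flavor to its target, so 47 + 1 = 48.

48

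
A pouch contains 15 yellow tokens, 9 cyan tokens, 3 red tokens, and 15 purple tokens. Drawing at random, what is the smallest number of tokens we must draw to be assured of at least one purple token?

28

The worst case draws every non-purple token first: 15 + 9 + 3 = 27.
The next draw is then forced to be purple, giving 27 + 1 = 28.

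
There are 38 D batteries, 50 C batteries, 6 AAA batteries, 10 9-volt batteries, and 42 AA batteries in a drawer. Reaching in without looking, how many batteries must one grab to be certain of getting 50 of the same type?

146

In the worst case we take at most 49 of each type, but all 38 D, all 6 AAA, all 10 9-volt, and all 42 AA (fewer than 49), giving 38 + 49 + 6 + 10 + 42 = 145.
One more battery then forces some type to 50, so 145 + 1 = 146.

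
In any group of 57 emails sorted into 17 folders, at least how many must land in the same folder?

The 57 emails fall into 17 folders.
If each of the 17 folders held at most 3, the total would be at most 17 × 3 = 51 < 57, a contradiction.
So at least one holds ⌈57/17⌉ = 4.

4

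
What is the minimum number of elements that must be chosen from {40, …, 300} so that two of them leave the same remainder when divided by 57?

58

Use the pigeonhole principle on residue classes: group the integers by remainder mod 57; there are 57 residue classes, each nonempty in this range.
Choosing one from each class (57 integers) avoids any shared remainder.
One more choice must repeat a class, so two differ by a multiple of 57. Hence 57 + 1 = 58.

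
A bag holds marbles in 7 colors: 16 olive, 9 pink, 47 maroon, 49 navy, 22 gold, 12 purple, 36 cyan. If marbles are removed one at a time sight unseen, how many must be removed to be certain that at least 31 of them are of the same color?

150

Treat the 7 colors as pigeonholes.
In the worst case we take at most 30 of each color, but all 16 olive, all 9 pink, all 22 gold, and all 12 purple (fewer than 30), giving 16 + 9 + 30 + 30 + 22 + 12 + 30 = 149.
One more marble then forces some color to 31, so 149 + 1 = 150.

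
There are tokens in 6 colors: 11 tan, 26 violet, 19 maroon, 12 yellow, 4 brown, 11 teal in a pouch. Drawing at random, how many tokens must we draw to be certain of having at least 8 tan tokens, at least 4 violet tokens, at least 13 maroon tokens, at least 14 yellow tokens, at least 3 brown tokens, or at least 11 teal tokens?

Each of the 6 colors has its own threshold; avoid all of them simultaneously.
The worst case stops just short of every target: 7 tan, 3 violet, 12 maroon, all 12 yellow, 2 brown, 10 teal — 7 + 3 + 12 + 12 + 2 + 10 = 46 tokens.
One more token must push some color to its target, so 46 + 1 = 47.

47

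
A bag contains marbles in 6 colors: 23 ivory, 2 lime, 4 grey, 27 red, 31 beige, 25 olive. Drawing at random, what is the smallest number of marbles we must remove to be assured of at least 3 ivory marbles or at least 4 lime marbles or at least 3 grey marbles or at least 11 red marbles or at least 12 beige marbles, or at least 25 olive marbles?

52

The worst case stops just short of every target: 2 ivory, all 2 lime, 2 grey, 10 red, 11 beige, 24 olive — 2 + 2 + 2 + 10 + 11 + 24 = 51 marbles.
One more marble must push some color to its target, so 51 + 1 = 52.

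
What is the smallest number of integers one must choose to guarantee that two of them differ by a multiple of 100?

Use the pigeonhole principle on residue classes: two integers differ by a multiple of 100 exactly when they share a remainder mod 100.
There are 100 residue classes mod 100, so 100 integers can all lie in distinct classes.
One more integer must repeat a residue, giving a difference divisible by 100. So n = 100 + 1 = 101.

101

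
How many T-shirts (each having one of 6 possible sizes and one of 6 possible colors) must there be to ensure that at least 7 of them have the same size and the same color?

217

There are 6 × 6 = 36 (size, color) combinations acting as pigeonholes.
With 36 × 6 = 216 T-shirts we could place exactly 6 in each, with no (size, color) pair reaching 7.
One more forces some (size, color) pair to hold 7, so 216 + 1 = 217.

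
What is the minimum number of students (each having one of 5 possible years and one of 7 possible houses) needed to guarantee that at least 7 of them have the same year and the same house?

211

There are 5 × 7 = 35 (year, house) combinations acting as pigeonholes.
With 35 × 6 = 210 students we could place exactly 6 in each, with no (year, house) pair reaching 7.
One more forces some (year, house) pair to hold 7, so 210 + 1 = 211.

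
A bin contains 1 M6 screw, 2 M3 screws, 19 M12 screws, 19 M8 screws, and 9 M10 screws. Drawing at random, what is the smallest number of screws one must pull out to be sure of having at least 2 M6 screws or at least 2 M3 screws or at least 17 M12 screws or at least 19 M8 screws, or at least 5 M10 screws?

41

The worst case stops just short of every target: 1 M6, 1 M3, 16 M12, 18 M8, 4 M10 — 1 + 1 + 16 + 18 + 4 = 40 screws.
One more screw must push some size to its target, so 40 + 1 = 41.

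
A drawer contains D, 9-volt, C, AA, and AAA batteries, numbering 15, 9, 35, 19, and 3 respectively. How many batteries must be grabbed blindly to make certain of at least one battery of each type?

79

The hardest type to obtain is AAA: we could draw every other battery first — 81 − 3 = 78 batteries — without a single AAA one.
The next draw must be AAA, so 78 + 1 = 79.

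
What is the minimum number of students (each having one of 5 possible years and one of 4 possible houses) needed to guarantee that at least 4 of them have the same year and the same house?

There are 5 × 4 = 20 (year, house) combinations acting as pigeonholes.
With 20 × 3 = 60 students we could place exactly 3 in each, with no (year, house) pair reaching 4.
One more forces some (year, house) pair to hold 4, so 60 + 1 = 61.

61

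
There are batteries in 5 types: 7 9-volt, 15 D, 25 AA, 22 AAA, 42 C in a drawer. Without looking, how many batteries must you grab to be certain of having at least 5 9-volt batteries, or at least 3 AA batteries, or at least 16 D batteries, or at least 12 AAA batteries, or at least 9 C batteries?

Each of the 5 types has its own threshold; avoid all of them simultaneously.
The worst case stops just short of every target: 4 9-volt, 15 D, 2 AA, 11 AAA, 8 C — 4 + 15 + 2 + 11 + 8 = 40 batteries.
One more battery must push some type to its target, so 40 + 1 = 41.

41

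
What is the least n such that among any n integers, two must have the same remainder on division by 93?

Two integers differ by a multiple of 93 exactly when they share a remainder mod 93.
There are 93 residue classes mod 93, so 93 integers can all lie in distinct classes.
One more integer must repeat a residue, giving a difference divisible by 93. So n = 93 + 1 = 94.

94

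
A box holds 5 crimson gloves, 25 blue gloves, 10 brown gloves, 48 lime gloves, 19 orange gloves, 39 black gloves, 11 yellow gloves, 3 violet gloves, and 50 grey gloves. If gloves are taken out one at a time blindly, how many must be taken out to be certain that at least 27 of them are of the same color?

152

Treat the 9 colors as pigeonholes.
In the worst case we take at most 26 of each color, but all 5 crimson, all 25 blue, all 10 brown, all 19 orange, all 11 yellow, and all 3 violet (fewer than 26), giving 5 + 25 + 10 + 26 + 19 + 26 + 11 + 3 + 26 = 151.
One more glove then forces some color to 27, so 151 + 1 = 152.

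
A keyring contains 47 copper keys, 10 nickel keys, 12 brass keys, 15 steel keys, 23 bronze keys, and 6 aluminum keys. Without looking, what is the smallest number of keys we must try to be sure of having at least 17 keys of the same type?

76

In the worst case we take at most 16 of each type, but all 10 nickel, all 12 brass, all 15 steel, and all 6 aluminum (fewer than 16), giving 16 + 10 + 12 + 15 + 16 + 6 = 75.
One more key then forces some type to 17, so 75 + 1 = 76.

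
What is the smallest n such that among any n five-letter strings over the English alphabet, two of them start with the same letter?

27

There are 26 possible first letters acting as pigeonholes.
With 26 five-letter strings over the English alphabet we could place one in each, avoiding any repeat.
One more forces some class to hold 2, so 26 + 1 = 27.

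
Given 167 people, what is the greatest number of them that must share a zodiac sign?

14

The 167 people fall into 12 zodiac signs.
If each of the 12 zodiac signs held at most 13, the total would be at most 12 × 13 = 156 < 167, a contradiction.
So at least one holds ⌈167/12⌉ = 14.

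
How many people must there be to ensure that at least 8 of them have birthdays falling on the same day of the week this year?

50

There are 7 days of the week acting as pigeonholes.
With 7 × 7 = 49 people we could place exactly 7 in each, with no class reaching 8.
One more forces some class to hold 8, so 49 + 1 = 50.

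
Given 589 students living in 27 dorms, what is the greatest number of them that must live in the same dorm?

22

The 589 students fall into 27 dorms.
If each of the 27 dorms held at most 21, the total would be at most 27 × 21 = 567 < 589, a contradiction.
So at least one holds ⌈589/27⌉ = 22.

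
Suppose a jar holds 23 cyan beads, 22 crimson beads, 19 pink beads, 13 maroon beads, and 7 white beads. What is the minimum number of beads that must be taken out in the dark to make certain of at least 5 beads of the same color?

The worst case takes 4 beads of each color without reaching 5 of any: 5 × 4 = 20.
The next bead must bring some color to 5, so 20 + 1 = 21.

21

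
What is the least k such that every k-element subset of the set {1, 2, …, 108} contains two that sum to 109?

55

Partition {1, …, 108} into 54 pairs: {1,108}, {2,107}, …, {54,55}.
Choosing 54 integers — say the integers 1 through 54 — takes one from each pair and avoids the property.
Choosing 55 forces two into the same pair by pigeonhole, and those sum to 109. So 55.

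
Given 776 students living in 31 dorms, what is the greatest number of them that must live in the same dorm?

The 776 students fall into 31 dorms.
If each of the 31 dorms held at most 25, the total would be at most 31 × 25 = 775 < 776, a contradiction.
So at least one holds ⌈776/31⌉ = 26.

26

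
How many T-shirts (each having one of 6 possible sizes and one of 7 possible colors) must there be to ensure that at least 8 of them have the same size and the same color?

295

There are 6 × 7 = 42 (size, color) combinations acting as pigeonholes.
With 42 × 7 = 294 T-shirts we could place exactly 7 in each, with no (size, color) pair reaching 8.
One more forces some (size, color) pair to hold 8, so 294 + 1 = 295.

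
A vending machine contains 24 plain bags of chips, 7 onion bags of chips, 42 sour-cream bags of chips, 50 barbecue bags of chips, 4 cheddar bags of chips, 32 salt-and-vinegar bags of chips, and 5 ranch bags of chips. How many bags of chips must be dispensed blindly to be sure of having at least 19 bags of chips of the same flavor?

Treat the 7 flavors as pigeonholes.
In the worst case we take at most 18 of each flavor, but all 7 onion, all 4 cheddar, and all 5 ranch (fewer than 18), giving 18 + 7 + 18 + 18 + 4 + 18 + 5 = 88.
One more bag of chips then forces some flavor to 19, so 88 + 1 = 89.

89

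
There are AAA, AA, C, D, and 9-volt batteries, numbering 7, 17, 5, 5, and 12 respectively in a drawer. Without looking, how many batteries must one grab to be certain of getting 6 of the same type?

26

The worst case takes 5 batteries of each type without reaching 6 of any: 5 × 5 = 25.
The next battery must bring some type to 6, so 25 + 1 = 26.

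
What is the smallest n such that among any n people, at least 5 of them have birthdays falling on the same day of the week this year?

There are 7 days of the week acting as pigeonholes.
With 7 × 4 = 28 people we could place exactly 4 in each, with no class reaching 5.
One more forces some class to hold 5, so 28 + 1 = 29.

29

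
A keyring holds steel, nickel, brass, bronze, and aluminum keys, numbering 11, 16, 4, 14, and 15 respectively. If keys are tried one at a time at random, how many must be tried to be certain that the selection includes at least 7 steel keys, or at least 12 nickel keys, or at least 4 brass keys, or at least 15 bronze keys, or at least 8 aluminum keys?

42

Each of the 5 types has its own threshold; avoid all of them simultaneously.
The worst case stops just short of every target: 6 steel, 11 nickel, 3 brass, 14 bronze, 7 aluminum — 6 + 11 + 3 + 14 + 7 = 41 keys.
One more key must push some type to its target, so 41 + 1 = 42.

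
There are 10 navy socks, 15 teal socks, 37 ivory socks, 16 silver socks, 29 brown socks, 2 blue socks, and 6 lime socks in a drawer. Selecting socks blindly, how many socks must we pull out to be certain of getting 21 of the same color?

In the worst case we take at most 20 of each color, but all 10 navy, all 15 teal, all 16 silver, all 2 blue, and all 6 lime (fewer than 20), giving 10 + 15 + 20 + 16 + 20 + 2 + 6 = 89.
One more sock then forces some color to 21, so 89 + 1 = 90.

90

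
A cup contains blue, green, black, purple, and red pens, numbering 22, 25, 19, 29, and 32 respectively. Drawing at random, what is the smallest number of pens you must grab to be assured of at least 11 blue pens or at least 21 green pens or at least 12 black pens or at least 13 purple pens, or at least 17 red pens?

The worst case stops just short of every target: 10 blue, 20 green, 11 black, 12 purple, 16 red — 10 + 20 + 11 + 12 + 16 = 69 pens.
One more pen must push some ink color to its target, so 69 + 1 = 70.

70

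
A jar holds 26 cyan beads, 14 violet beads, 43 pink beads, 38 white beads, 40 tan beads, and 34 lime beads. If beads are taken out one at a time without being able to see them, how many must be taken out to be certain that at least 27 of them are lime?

The worst case draws every non-lime bead first: 26 + 14 + 43 + 38 + 40 = 161.
The next 27 draws are then forced to be lime, giving 161 + 27 = 188.

188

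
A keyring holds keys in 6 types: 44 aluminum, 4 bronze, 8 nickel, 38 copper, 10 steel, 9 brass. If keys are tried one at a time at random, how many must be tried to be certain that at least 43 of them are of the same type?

112

Treat the 6 types as pigeonholes.
In the worst case we take at most 42 of each type, but all 4 bronze, all 8 nickel, all 38 copper, all 10 steel, and all 9 brass (fewer than 42), giving 42 + 4 + 8 + 38 + 10 + 9 = 111.
One more key then forces some type to 43, so 111 + 1 = 112.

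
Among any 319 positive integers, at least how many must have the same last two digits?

4

There are 100 possible two-digit endings, which serve as the pigeonholes.
If each of the 100 possible two-digit endings held at most 3, the total would be at most 100 × 3 = 300 < 319, a contradiction.
So at least one holds ⌈319/100⌉ = 4.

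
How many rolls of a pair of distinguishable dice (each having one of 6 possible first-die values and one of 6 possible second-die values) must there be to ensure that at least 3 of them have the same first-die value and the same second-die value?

There are 6 × 6 = 36 (first-die value, second-die value) combinations acting as pigeonholes.
With 36 × 2 = 72 rolls of a pair of distinguishable dice we could place exactly 2 in each, with no (first-die value, second-die value) pair reaching 3.
One more forces some (first-die value, second-die value) pair to hold 3, so 72 + 1 = 73.

73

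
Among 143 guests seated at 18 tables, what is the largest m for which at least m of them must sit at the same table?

8

If each of the 18 tables held at most 7, the total would be at most 18 × 7 = 126 < 143, a contradiction.
So at least one holds ⌈143/18⌉ = 8.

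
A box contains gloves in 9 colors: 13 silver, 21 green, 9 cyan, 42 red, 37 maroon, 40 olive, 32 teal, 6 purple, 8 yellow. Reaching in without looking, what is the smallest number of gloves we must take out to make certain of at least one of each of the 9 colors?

203

The hardest color to obtain is purple: we could draw every other glove first — 208 − 6 = 202 gloves — without a single purple one.
The next draw must be purple, so 202 + 1 = 203.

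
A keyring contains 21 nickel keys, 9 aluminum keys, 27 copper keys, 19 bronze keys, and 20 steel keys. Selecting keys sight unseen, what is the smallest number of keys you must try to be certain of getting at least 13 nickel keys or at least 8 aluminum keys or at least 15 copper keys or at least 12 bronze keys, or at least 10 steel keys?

54

Each of the 5 types has its own threshold; avoid all of them simultaneously.
The worst case stops just short of every target: 12 nickel, 7 aluminum, 14 copper, 11 bronze, 9 steel — 12 + 7 + 14 + 11 + 9 = 53 keys.
One more key must push some type to its target, so 53 + 1 = 54.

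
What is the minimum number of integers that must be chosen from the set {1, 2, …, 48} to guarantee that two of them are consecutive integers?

Partition {1, …, 48} into 24 pairs: {1,2}, {3,4}, …, {47,48}.
Choosing 24 integers — say the 24 even numbers 2, 4, …, 48 — takes one from each pair and avoids the property.
Choosing 25 forces two into the same pair by pigeonhole, and those are consecutive. So 25.

25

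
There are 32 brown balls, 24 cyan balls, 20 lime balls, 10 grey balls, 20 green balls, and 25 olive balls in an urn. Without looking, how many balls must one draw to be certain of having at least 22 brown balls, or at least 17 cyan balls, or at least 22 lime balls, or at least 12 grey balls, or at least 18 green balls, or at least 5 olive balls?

Each of the 6 colors has its own threshold; avoid all of them simultaneously.
The worst case stops just short of every target: 21 brown, 16 cyan, all 20 lime, all 10 grey, 17 green, 4 olive — 21 + 16 + 20 + 10 + 17 + 4 = 88 balls.
One more ball must push some color to its target, so 88 + 1 = 89.

89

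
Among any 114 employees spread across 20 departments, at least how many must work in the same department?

The 114 employees fall into 20 departments.
If each of the 20 departments held at most 5, the total would be at most 20 × 5 = 100 < 114, a contradiction.
So at least one holds ⌈114/20⌉ = 6.

6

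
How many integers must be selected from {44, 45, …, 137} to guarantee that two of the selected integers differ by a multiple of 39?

40

Group the integers by remainder mod 39; there are 39 residue classes, each nonempty in this range.
Choosing one from each class (39 integers) avoids any shared remainder.
One more choice must repeat a class, so two differ by a multiple of 39. Hence 39 + 1 = 40.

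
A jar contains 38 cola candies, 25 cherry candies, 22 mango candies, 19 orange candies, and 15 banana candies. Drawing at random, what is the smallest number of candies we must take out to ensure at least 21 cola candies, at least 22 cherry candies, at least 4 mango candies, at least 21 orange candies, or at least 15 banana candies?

Each of the 5 flavors has its own threshold; avoid all of them simultaneously.
The worst case stops just short of every target: 20 cola, 21 cherry, 3 mango, all 19 orange, 14 banana — 20 + 21 + 3 + 19 + 14 = 77 candies.
One more candy must push some flavor to its target, so 77 + 1 = 78.

78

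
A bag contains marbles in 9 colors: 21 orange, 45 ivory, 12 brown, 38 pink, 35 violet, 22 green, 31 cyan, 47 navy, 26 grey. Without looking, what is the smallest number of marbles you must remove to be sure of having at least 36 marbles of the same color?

253

Treat the 9 colors as pigeonholes.
In the worst case we take at most 35 of each color, but all 21 orange, all 12 brown, all 22 green, all 31 cyan, and all 26 grey (fewer than 35), giving 21 + 35 + 12 + 35 + 35 + 22 + 31 + 35 + 26 = 252.
One more marble then forces some color to 36, so 252 + 1 = 253.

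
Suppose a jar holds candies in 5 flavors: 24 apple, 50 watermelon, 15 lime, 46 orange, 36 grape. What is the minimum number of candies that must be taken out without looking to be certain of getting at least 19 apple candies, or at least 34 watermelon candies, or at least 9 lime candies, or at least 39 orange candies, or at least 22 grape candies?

119

The worst case stops just short of every target: 18 apple, 33 watermelon, 8 lime, 38 orange, 21 grape — 18 + 33 + 8 + 38 + 21 = 118 candies.
One more candy must push some flavor to its target, so 118 + 1 = 119.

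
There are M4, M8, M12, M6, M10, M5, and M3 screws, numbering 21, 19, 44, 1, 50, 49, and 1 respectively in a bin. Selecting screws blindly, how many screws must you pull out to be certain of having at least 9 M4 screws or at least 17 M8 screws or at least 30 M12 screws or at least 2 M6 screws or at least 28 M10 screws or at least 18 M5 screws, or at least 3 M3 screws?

The worst case stops just short of every target: 8 M4, 16 M8, 29 M12, 1 M6, 27 M10, 17 M5, all 1 M3 — 8 + 16 + 29 + 1 + 27 + 17 + 1 = 99 screws.
One more screw must push some size to its target, so 99 + 1 = 100.

100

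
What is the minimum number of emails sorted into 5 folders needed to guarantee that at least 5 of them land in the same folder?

There are 5 folders acting as pigeonholes.
With 5 × 4 = 20 emails we could place exactly 4 in each, with no class reaching 5.
One more forces some class to hold 5, so 20 + 1 = 21.

21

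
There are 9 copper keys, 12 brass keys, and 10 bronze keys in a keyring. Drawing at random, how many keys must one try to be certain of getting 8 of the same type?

22

The worst case takes 7 keys of each type without reaching 8 of any: 3 × 7 = 21.
The next key must bring some type to 8, so 21 + 1 = 22.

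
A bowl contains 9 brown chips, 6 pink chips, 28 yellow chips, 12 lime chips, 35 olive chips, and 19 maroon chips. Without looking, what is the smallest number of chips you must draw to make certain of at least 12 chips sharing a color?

60

In the worst case we take at most 11 of each color, but all 9 brown and all 6 pink (fewer than 11), giving 9 + 6 + 11 + 11 + 11 + 11 = 59.
One more chip then forces some color to 12, so 59 + 1 = 60.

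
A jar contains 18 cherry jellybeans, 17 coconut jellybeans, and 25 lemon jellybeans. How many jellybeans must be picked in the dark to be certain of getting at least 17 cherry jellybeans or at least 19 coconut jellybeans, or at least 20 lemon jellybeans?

53

Each of the 3 flavors has its own threshold; avoid all of them simultaneously.
The worst case stops just short of every target: 16 cherry, all 17 coconut, 19 lemon — 16 + 17 + 19 = 52 jellybeans.
One more jellybean must push some flavor to its target, so 52 + 1 = 53.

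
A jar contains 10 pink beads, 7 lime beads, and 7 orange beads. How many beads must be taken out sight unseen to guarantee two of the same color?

The worst case takes 1 bead of each color without reaching 2 of any: 3 × 1 = 3.
The next bead must bring some color to 2, so 3 + 1 = 4.

4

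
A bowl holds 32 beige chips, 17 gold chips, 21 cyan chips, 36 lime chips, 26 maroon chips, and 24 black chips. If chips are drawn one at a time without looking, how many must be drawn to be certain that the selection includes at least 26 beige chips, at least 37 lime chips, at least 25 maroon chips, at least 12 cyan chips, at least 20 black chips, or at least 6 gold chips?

121

Each of the 6 colors has its own threshold; avoid all of them simultaneously.
The worst case stops just short of every target: 25 beige, 5 gold, 11 cyan, 36 lime, 24 maroon, 19 black — 25 + 5 + 11 + 36 + 24 + 19 = 120 chips.
One more chip must push some color to its target, so 120 + 1 = 121.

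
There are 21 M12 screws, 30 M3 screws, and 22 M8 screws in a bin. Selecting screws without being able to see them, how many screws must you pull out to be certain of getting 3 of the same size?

7

The worst case takes 2 screws of each size without reaching 3 of any: 3 × 2 = 6.
The next screw must bring some size to 3, so 6 + 1 = 7.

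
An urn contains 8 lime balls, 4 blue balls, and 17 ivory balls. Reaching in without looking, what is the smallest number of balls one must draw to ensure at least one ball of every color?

26

The hardest color to obtain is blue: we could draw every other ball first — 29 − 4 = 25 balls — without a single blue one.
The next draw must be blue, so 25 + 1 = 26.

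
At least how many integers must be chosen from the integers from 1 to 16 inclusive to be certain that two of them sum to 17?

9

Partition {1, …, 16} into 8 pairs: {1,16}, {2,15}, …, {8,9}.
Choosing 8 integers — say the integers 1 through 8 — takes one from each pair and avoids the property.
Choosing 9 forces two into the same pair by pigeonhole, and those sum to 17. So 9.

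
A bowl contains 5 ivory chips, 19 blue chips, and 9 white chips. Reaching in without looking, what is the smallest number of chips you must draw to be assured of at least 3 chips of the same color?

7

The worst case takes 2 chips of each color without reaching 3 of any: 3 × 2 = 6.
The next chip must bring some color to 3, so 6 + 1 = 7.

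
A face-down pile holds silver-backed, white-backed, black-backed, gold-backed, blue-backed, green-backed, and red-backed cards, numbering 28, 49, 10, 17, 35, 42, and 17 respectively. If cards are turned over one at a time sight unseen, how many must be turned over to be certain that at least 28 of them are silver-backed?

198

To avoid silver-backed cards as long as possible, exhaust the other 6 back colors first.
The worst case draws every non-silver-backed card first: 49 + 10 + 17 + 35 + 42 + 17 = 170.
The next 28 draws are then forced to be silver-backed, giving 170 + 28 = 198.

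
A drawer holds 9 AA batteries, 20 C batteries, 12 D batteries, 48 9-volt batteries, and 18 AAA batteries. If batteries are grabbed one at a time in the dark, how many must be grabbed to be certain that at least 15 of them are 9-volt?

74

The worst case draws every non-9-volt battery first: 9 + 20 + 12 + 18 = 59.
The next 15 draws are then forced to be 9-volt, giving 59 + 15 = 74.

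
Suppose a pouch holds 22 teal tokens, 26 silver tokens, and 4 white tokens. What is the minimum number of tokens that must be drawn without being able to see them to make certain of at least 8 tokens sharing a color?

19

Treat the 3 colors as pigeonholes.
In the worst case we take at most 7 of each color, but all 4 white (fewer than 7), giving 7 + 7 + 4 = 18.
One more token then forces some color to 8, so 18 + 1 = 19.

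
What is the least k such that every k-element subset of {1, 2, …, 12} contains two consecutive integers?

Partition {1, …, 12} into 6 pairs: {1,2}, {3,4}, …, {11,12}.
Choosing 6 integers — say the 6 even numbers 2, 4, …, 12 — takes one from each pair and avoids the property.
Choosing 7 forces two into the same pair by pigeonhole, and those are consecutive. So 7.

7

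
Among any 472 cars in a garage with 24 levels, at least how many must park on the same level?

The 472 cars fall into 24 levels.
If each of the 24 levels held at most 19, the total would be at most 24 × 19 = 456 < 472, a contradiction.
So at least one holds ⌈472/24⌉ = 20.

20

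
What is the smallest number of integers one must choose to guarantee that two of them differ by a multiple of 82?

Use the pigeonhole principle on residue classes: two integers differ by a multiple of 82 exactly when they share a remainder mod 82.
There are 82 residue classes mod 82, so 82 integers can all lie in distinct classes.
One more integer must repeat a residue, giving a difference divisible by 82. So n = 82 + 1 = 83.

83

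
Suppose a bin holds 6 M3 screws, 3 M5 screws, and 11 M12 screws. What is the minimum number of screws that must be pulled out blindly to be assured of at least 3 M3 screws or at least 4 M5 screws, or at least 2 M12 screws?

The worst case stops just short of every target: 2 M3, 3 M5, 1 M12 — 2 + 3 + 1 = 6 screws.
One more screw must push some size to its target, so 6 + 1 = 7.

7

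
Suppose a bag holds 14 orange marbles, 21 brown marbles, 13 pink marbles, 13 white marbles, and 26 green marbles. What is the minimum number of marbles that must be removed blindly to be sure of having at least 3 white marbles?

77

To avoid white marbles as long as possible, exhaust the other 4 colors first.
The worst case draws every non-white marble first: 14 + 21 + 13 + 26 = 74.
The next 3 draws are then forced to be white, giving 74 + 3 = 77.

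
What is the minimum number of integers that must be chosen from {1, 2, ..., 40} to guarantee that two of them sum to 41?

Partition {1, …, 40} into 20 pairs: {1,40}, {2,39}, …, {20,21}.
Choosing 20 integers — say the integers 1 through 20 — takes one from each pair and avoids the property.
Choosing 21 forces two into the same pair by pigeonhole, and those sum to 41. So 21.

21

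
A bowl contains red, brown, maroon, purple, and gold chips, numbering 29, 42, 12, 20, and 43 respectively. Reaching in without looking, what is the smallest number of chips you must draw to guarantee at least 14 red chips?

The worst case draws every non-red chip first: 42 + 12 + 20 + 43 = 117.
The next 14 draws are then forced to be red, giving 117 + 14 = 131.

131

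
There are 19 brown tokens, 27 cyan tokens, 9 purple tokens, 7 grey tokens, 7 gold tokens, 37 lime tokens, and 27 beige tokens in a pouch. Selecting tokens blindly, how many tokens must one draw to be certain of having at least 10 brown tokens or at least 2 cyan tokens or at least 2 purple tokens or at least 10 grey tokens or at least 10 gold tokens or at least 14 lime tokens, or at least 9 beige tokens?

47

The worst case stops just short of every target: 9 brown, 1 cyan, 1 purple, all 7 grey, all 7 gold, 13 lime, 8 beige — 9 + 1 + 1 + 7 + 7 + 13 + 8 = 46 tokens.
One more token must push some color to its target, so 46 + 1 = 47.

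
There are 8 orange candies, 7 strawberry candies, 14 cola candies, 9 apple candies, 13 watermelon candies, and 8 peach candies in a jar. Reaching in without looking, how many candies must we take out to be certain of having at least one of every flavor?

53

The hardest flavor to obtain is strawberry: we could draw every other candy first — 59 − 7 = 52 candies — without a single strawberry one.
The next draw must be strawberry, so 52 + 1 = 53.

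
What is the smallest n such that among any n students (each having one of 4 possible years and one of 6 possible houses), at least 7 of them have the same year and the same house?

There are 4 × 6 = 24 (year, house) combinations acting as pigeonholes.
With 24 × 6 = 144 students we could place exactly 6 in each, with no (year, house) pair reaching 7.
One more forces some (year, house) pair to hold 7, so 144 + 1 = 145.

145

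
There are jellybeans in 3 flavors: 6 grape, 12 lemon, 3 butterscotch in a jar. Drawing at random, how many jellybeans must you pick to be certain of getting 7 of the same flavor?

Treat the 3 flavors as pigeonholes.
In the worst case we take at most 6 of each flavor, but all 3 butterscotch (fewer than 6), giving 6 + 6 + 3 = 15.
One more jellybean then forces some flavor to 7, so 15 + 1 = 16.

16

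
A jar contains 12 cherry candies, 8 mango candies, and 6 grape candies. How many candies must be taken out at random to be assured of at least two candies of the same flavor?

Treat the 3 flavors as pigeonholes.
The worst case takes 1 candy of each flavor without reaching 2 of any: 3 × 1 = 3.
The next candy must bring some flavor to 2, so 3 + 1 = 4.

4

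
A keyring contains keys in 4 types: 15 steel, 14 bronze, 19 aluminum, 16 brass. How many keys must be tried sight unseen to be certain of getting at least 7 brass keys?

To avoid brass keys as long as possible, exhaust the other 3 types first.
The worst case draws every non-brass key first: 15 + 14 + 19 = 48.
The next 7 draws are then forced to be brass, giving 48 + 7 = 55.

55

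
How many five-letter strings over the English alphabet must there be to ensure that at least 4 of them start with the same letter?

79

There are 26 possible first letters acting as pigeonholes.
With 26 × 3 = 78 five-letter strings over the English alphabet we could place exactly 3 in each, with no class reaching 4.
One more forces some class to hold 4, so 78 + 1 = 79.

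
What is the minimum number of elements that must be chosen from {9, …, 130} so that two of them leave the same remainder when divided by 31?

32

Group the integers by remainder mod 31; there are 31 residue classes, each nonempty in this range.
Choosing one from each class (31 integers) avoids any shared remainder.
One more choice must repeat a class, so two differ by a multiple of 31. Hence 31 + 1 = 32.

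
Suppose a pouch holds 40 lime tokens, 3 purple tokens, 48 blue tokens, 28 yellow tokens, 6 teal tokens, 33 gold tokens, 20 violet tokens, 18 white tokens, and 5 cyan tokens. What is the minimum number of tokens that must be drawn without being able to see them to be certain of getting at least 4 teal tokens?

199

The worst case draws every non-teal token first: 40 + 3 + 48 + 28 + 33 + 20 + 18 + 5 = 195.
The next 4 draws are then forced to be teal, giving 195 + 4 = 199.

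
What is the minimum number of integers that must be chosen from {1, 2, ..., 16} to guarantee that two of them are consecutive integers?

Partition {1, …, 16} into 8 pairs: {1,2}, {3,4}, …, {15,16}.
Choosing 8 integers — say the 8 even numbers 2, 4, …, 16 — takes one from each pair and avoids the property.
Choosing 9 forces two into the same pair by pigeonhole, and those are consecutive. So 9.

9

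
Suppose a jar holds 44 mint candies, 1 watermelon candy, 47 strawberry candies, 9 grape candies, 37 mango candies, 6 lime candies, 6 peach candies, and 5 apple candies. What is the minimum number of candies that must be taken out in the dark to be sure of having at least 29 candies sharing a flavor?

112

Treat the 8 flavors as pigeonholes.
In the worst case we take at most 28 of each flavor, but all 1 watermelon, all 9 grape, all 6 lime, all 6 peach, and all 5 apple (fewer than 28), giving 28 + 1 + 28 + 9 + 28 + 6 + 6 + 5 = 111.
One more candy then forces some flavor to 29, so 111 + 1 = 112.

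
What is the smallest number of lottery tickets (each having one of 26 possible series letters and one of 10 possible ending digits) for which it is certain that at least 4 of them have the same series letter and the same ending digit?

781

There are 26 × 10 = 260 (series letter, ending digit) combinations acting as pigeonholes.
With 260 × 3 = 780 lottery tickets we could place exactly 3 in each, with no (series letter, ending digit) pair reaching 4.
One more forces some (series letter, ending digit) pair to hold 4, so 780 + 1 = 781.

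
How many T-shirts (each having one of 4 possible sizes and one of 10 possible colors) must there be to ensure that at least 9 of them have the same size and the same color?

321

There are 4 × 10 = 40 (size, color) combinations acting as pigeonholes.
With 40 × 8 = 320 T-shirts we could place exactly 8 in each, with no (size, color) pair reaching 9.
One more forces some (size, color) pair to hold 9, so 320 + 1 = 321.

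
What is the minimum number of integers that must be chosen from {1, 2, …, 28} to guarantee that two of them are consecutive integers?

Partition {1, …, 28} into 14 pairs: {1,2}, {3,4}, …, {27,28}.
Choosing 14 integers — say the 14 even numbers 2, 4, …, 28 — takes one from each pair and avoids the property.
Choosing 15 forces two into the same pair by pigeonhole, and those are consecutive. So 15.

15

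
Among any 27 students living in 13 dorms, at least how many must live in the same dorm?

The 27 students fall into 13 dorms.
If each of the 13 dorms held at most 2, the total would be at most 13 × 2 = 26 < 27, a contradiction.
So at least one holds ⌈27/13⌉ = 3.

3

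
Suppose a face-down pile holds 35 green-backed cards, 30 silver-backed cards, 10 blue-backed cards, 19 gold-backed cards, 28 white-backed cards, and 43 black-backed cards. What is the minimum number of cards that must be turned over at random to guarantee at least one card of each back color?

The hardest back color to obtain is blue-backed: we could draw every other card first — 165 − 10 = 155 cards — without a single blue-backed one.
The next draw must be blue-backed, so 155 + 1 = 156.

156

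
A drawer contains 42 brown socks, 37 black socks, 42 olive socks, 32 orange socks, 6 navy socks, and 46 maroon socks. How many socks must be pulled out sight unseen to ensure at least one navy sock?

To avoid navy socks as long as possible, exhaust the other 5 colors first.
The worst case draws every non-navy sock first: 42 + 37 + 42 + 32 + 46 = 199.
The next draw is then forced to be navy, giving 199 + 1 = 200.

200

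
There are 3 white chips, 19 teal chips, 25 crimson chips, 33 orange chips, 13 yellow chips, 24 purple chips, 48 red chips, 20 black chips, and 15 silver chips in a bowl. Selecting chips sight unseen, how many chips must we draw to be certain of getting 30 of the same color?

178

Treat the 9 colors as pigeonholes.
In the worst case we take at most 29 of each color, but all 3 white, all 19 teal, all 25 crimson, all 13 yellow, all 24 purple, all 20 black, and all 15 silver (fewer than 29), giving 3 + 19 + 25 + 29 + 13 + 24 + 29 + 20 + 15 = 177.
One more chip then forces some color to 30, so 177 + 1 = 178.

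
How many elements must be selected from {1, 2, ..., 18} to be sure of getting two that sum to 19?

Partition {1, …, 18} into 9 pairs: {1,18}, {2,17}, …, {9,10}.
Choosing 9 integers — say the integers 1 through 9 — takes one from each pair and avoids the property.
Choosing 10 forces two into the same pair by pigeonhole, and those sum to 19. So 10.

10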